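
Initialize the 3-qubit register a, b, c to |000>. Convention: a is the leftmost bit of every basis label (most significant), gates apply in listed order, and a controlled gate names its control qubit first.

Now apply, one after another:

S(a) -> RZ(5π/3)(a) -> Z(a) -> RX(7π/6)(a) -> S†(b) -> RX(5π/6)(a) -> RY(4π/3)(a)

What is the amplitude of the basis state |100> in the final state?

The final state's coefficient on |100> equals sqrt(3)*exp(I*pi/6)/2.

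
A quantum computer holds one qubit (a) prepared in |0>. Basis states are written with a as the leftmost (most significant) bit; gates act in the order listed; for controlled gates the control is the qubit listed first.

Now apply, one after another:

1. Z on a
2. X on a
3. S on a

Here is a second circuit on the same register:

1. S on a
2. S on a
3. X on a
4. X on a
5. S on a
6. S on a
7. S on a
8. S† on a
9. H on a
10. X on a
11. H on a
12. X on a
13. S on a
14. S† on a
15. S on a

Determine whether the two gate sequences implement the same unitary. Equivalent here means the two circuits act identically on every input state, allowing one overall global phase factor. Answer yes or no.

Yes: on every input state the two circuits agree up to one overall phase factor.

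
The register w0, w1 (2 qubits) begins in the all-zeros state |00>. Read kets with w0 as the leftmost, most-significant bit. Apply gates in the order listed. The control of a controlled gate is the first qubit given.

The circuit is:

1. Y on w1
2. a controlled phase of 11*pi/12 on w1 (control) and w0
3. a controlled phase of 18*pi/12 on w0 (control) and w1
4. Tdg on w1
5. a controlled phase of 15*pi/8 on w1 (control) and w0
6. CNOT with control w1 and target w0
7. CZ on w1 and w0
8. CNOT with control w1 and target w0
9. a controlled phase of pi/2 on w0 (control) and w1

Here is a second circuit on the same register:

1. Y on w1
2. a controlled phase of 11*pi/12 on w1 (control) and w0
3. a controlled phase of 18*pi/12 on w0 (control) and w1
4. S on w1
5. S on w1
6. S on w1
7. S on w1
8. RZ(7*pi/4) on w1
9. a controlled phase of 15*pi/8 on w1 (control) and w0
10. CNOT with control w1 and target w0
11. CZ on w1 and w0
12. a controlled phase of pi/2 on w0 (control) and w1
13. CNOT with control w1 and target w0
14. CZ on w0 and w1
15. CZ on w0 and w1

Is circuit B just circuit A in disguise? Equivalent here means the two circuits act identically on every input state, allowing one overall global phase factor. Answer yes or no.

No — the two circuits implement different unitaries, even allowing a global phase.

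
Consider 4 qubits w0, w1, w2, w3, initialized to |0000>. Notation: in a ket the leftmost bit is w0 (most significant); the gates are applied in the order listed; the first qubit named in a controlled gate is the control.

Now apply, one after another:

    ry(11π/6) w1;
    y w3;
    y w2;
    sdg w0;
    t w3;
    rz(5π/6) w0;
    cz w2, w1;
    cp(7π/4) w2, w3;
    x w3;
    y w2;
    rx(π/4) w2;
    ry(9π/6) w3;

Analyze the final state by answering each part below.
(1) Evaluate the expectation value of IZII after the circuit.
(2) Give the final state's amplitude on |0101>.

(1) In the final state, IZII has expectation sqrt(3)/2.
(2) The final state's coefficient on |0101> equals (1 - sqrt(3))*sqrt(sqrt(2) + 2)*exp(I*pi/12)/8.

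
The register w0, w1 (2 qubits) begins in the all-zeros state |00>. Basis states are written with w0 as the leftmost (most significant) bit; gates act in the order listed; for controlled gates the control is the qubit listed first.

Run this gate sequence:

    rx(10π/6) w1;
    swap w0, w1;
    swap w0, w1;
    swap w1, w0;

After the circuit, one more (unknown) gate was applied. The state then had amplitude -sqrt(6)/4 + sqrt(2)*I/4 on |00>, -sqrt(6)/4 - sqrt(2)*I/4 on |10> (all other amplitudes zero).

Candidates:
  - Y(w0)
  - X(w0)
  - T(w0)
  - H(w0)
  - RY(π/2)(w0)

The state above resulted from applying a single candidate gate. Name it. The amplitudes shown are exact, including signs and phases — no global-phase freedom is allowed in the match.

It was RY(π/2)(w0) that produced the state shown. Key observation: steps 2-3 multiply out to the identity, so the circuit reduces to the remaining gates.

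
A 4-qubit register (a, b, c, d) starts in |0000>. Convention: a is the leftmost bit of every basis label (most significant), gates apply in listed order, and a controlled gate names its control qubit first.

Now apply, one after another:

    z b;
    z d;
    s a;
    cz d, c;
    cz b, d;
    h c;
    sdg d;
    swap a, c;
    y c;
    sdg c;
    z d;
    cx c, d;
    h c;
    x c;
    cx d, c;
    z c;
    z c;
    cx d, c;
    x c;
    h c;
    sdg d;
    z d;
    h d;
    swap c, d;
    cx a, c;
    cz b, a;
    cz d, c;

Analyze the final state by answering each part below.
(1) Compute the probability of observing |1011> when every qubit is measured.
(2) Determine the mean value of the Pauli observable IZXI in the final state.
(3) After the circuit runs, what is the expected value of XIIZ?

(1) Outcome |1011> occurs with probability 1/4. Key observation: steps 13-20 multiply out to the identity, so the circuit reduces to the remaining gates.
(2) The observable IZXI averages to 1.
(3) In the final state, XIIZ has expectation 1.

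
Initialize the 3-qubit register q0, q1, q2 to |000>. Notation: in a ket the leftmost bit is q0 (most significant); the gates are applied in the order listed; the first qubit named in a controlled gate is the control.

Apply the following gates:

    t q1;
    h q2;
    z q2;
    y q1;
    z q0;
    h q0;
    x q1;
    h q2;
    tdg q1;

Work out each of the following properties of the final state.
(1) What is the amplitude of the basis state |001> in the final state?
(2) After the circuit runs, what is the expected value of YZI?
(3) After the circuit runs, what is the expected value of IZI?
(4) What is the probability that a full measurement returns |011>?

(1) The final state's coefficient on |001> equals sqrt(2)*I/2.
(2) The expectation value of YZI is 0.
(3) In the final state, IZI has expectation 1.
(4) The probability of measuring |011> is 0.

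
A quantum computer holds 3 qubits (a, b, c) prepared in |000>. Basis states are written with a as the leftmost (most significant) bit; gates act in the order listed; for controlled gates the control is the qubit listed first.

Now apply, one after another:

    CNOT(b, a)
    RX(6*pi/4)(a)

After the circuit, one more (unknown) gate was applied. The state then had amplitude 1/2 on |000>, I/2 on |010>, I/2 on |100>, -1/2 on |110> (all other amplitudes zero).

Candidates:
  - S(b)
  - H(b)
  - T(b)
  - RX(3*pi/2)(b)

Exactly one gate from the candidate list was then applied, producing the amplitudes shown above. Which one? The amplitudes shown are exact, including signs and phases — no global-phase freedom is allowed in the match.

The applied gate was RX(3*pi/2)(b).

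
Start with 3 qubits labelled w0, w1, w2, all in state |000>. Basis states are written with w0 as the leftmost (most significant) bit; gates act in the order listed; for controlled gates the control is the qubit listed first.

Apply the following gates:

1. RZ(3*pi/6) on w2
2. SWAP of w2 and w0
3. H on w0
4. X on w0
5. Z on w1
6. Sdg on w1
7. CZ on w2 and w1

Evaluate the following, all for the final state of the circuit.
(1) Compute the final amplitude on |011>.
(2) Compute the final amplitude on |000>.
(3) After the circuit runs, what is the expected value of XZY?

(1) |011> carries amplitude 0 in the final state.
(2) The final state's coefficient on |000> equals -sqrt(2)*exp(3*I*pi/4)/2.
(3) The observable XZY averages to 0.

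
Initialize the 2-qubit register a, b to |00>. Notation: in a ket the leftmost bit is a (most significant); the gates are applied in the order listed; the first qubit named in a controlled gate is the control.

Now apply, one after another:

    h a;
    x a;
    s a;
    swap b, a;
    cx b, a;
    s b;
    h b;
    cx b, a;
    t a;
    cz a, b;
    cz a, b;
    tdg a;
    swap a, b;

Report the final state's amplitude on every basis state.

The final amplitudes are 1/2 on |00>, -1/2 on |01>, 1/2 on |10>, 1/2 on |11>. Key observation: gates 9-12 undo each other exactly, leaving only the rest of the circuit to track.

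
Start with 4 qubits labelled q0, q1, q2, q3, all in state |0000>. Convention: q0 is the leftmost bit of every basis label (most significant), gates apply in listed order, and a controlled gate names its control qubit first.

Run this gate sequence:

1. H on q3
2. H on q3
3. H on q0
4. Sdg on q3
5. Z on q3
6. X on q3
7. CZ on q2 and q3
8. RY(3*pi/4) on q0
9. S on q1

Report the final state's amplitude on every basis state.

After the circuit, the state carries amplitude sqrt(2)*(-sqrt(sqrt(2) + 2) + sqrt(2 - sqrt(2)))/4 on |0001>, sqrt(2)*(sqrt(2 - sqrt(2)) + sqrt(sqrt(2) + 2))/4 on |1001>, and 0 on every other basis state. Key observation: the block from step 1 through step 2 cancels to the identity and can be dropped.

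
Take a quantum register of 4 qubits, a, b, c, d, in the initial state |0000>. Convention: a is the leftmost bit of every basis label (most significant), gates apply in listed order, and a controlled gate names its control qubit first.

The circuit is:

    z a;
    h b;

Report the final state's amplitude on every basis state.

The final amplitudes are sqrt(2)/2 on |0000>, sqrt(2)/2 on |0100>, and 0 on every other basis state.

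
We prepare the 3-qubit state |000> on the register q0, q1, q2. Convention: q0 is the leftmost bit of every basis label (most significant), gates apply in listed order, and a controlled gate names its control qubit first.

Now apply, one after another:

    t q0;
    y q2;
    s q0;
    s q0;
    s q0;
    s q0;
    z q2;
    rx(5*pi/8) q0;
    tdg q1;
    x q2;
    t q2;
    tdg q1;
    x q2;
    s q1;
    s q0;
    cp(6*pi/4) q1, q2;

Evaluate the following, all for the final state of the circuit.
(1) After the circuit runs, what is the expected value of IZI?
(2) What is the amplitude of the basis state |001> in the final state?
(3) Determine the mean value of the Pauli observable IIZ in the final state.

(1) The observable IZI averages to 1. Key observation: steps 3-6 multiply out to the identity, so the circuit reduces to the remaining gates.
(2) |001> carries amplitude -I*cos(5*pi/16) in the final state.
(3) The observable IIZ averages to -1.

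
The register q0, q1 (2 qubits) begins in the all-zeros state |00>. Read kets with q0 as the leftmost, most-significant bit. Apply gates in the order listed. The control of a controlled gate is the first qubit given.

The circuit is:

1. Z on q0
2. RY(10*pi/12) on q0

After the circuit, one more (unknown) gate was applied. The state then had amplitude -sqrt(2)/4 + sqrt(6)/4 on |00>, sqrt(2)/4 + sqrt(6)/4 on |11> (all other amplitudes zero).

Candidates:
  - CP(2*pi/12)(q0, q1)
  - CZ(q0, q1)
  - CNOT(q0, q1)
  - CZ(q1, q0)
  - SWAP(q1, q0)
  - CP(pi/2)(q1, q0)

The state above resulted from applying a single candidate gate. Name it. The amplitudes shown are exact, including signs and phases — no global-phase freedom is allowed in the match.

The unique candidate consistent with the amplitudes is CNOT(q0, q1).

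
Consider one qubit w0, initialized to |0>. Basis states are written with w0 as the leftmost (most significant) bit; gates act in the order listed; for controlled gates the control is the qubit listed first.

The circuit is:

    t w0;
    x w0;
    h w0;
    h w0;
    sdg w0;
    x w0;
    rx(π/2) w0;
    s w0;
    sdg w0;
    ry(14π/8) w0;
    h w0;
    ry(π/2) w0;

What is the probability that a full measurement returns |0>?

The probability of measuring |0> is 1/2.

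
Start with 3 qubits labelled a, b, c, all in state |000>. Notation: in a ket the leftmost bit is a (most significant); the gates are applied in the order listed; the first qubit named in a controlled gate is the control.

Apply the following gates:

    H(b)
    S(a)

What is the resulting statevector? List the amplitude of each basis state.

The final amplitudes are sqrt(2)/2 on |000>, sqrt(2)/2 on |010>, and 0 on every other basis state.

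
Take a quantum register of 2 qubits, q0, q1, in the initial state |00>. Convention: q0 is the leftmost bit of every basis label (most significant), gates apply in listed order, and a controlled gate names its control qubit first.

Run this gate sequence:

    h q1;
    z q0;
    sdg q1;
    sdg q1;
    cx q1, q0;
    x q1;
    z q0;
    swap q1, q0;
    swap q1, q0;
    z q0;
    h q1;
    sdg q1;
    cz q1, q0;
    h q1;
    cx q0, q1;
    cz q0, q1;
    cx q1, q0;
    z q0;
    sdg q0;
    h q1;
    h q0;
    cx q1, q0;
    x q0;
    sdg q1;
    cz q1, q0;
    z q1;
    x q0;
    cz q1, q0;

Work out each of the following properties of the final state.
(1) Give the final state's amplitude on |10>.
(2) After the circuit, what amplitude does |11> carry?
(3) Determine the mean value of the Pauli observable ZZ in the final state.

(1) The final state's coefficient on |10> equals sqrt(2)*(1 + I)/4. Key observation: gates 7-10 undo each other exactly, leaving only the rest of the circuit to track.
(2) |11> carries amplitude sqrt(2)*(-1 + I)/4 in the final state.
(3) In the final state, ZZ has expectation 0.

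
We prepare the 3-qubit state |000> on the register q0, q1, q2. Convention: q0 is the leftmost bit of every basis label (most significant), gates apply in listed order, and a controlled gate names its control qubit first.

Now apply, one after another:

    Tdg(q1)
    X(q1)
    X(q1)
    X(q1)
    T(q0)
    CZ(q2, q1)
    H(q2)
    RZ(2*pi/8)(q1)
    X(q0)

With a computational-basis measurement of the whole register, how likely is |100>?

Outcome |100> occurs with probability 0.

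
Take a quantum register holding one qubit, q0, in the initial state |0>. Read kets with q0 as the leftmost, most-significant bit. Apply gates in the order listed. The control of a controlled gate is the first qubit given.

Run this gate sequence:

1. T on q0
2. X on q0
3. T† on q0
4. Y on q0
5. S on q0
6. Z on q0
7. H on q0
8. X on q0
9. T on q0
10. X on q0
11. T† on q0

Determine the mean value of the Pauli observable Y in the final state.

The expectation value of Y is -1.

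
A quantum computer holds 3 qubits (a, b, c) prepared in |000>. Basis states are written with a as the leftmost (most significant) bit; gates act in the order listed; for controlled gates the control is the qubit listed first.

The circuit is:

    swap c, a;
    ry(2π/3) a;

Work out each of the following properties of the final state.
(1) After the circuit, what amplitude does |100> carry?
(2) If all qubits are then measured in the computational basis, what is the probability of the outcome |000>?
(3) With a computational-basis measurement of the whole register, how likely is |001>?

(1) The amplitude on |100> is sqrt(3)/2.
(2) Outcome |000> occurs with probability 1/4.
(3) The probability of measuring |001> is 0.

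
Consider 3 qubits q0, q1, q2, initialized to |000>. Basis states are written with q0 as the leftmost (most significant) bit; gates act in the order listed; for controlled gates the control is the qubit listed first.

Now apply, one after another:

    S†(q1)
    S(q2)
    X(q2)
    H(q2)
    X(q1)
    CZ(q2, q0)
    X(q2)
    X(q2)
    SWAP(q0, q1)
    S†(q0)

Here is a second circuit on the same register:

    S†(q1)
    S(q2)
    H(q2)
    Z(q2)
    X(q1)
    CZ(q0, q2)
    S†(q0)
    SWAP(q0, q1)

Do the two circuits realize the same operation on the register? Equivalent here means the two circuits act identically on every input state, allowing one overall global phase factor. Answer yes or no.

No — the two circuits implement different unitaries, even allowing a global phase.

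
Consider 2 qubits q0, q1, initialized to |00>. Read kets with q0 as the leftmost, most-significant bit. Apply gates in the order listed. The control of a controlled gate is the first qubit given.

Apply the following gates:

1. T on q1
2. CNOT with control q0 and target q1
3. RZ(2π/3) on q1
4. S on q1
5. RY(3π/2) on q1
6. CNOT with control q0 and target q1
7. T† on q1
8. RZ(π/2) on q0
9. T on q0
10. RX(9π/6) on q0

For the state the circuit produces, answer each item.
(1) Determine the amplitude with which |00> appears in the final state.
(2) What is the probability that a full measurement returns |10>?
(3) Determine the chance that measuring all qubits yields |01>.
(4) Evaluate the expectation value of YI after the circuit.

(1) The final state's coefficient on |00> equals -exp(5*I*pi/12)/2.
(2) Outcome |10> occurs with probability 1/4.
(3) A full measurement returns |01> with probability 1/4.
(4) In the final state, YI has expectation 1.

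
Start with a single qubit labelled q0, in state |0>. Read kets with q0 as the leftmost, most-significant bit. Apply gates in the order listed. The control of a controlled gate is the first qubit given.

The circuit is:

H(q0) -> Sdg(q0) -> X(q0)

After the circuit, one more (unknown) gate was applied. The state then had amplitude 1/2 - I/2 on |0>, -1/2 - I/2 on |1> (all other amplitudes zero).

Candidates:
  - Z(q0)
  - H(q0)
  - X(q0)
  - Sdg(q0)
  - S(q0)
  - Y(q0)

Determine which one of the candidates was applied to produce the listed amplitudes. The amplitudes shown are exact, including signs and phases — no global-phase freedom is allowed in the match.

It was H(q0) that produced the state shown.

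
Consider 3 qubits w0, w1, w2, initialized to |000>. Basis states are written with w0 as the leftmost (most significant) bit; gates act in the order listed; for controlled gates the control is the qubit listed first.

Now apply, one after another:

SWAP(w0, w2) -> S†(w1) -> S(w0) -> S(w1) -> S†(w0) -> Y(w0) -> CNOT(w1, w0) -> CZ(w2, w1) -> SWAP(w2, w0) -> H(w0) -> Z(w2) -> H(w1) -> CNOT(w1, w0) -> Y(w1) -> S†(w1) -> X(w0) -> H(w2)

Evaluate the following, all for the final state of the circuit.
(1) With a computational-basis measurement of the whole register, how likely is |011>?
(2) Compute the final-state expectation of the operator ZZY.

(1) Outcome |011> occurs with probability 1/8.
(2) The expectation value of ZZY is 0.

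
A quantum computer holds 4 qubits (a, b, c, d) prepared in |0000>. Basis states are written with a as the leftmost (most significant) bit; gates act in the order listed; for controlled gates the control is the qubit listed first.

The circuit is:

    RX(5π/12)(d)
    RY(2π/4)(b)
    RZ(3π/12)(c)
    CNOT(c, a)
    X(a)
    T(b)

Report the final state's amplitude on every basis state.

The resulting statevector has amplitude (-sqrt(2*sqrt(2) + 4)/8 - sqrt(12 - 6*sqrt(2))/8)*exp(7*I*pi/8) on |1000>, (-sqrt(6*sqrt(2) + 12)/8 + sqrt(4 - 2*sqrt(2))/8)*exp(3*I*pi/8) on |1001>, (sqrt(12 - 6*sqrt(2))/8 + sqrt(2*sqrt(2) + 4)/8)*exp(I*pi/8) on |1100>, (-sqrt(6*sqrt(2) + 12)/8 + sqrt(4 - 2*sqrt(2))/8)*exp(5*I*pi/8) on |1101>, and 0 on every other basis state.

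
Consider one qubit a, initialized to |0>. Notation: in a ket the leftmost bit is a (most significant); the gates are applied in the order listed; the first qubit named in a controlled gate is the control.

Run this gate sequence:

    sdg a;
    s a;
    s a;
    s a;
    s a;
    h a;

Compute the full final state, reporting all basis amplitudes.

The resulting statevector has amplitude sqrt(2)/2 on |0>, sqrt(2)/2 on |1>.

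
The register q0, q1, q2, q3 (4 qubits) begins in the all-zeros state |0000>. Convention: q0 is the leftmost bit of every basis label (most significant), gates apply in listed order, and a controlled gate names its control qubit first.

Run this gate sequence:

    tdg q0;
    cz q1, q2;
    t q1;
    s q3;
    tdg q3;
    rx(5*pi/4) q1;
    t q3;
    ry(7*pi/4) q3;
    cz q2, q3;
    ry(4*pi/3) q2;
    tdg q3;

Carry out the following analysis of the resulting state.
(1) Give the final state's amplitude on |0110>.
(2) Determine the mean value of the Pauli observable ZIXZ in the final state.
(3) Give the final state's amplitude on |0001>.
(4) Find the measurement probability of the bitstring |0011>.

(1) The amplitude on |0110> is I*(sqrt(6) + 2*sqrt(3))/8.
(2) The observable ZIXZ averages to -sqrt(6)/4.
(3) The final state's coefficient on |0001> equals (-2 + sqrt(2))*exp(3*I*pi/4)/8.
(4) The probability of measuring |0011> is 9/32 - 3*sqrt(2)/16.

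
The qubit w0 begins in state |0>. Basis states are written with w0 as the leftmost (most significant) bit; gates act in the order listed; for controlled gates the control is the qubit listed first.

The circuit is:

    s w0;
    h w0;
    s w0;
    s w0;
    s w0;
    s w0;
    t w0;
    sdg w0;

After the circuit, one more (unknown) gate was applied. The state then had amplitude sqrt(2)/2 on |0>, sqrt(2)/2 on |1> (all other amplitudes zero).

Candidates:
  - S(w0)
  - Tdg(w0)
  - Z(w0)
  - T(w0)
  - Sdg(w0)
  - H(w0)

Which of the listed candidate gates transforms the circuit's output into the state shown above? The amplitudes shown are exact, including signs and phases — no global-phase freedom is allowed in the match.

The applied gate was T(w0). Key observation: steps 3-6 multiply out to the identity, so the circuit reduces to the remaining gates.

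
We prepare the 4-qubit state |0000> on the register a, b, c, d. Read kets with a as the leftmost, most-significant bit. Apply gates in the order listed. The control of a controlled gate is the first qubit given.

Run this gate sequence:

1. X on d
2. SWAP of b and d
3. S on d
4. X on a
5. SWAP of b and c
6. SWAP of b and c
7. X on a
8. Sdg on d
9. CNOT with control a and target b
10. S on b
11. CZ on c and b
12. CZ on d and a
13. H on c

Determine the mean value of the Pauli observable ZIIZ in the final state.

In the final state, ZIIZ has expectation 1. Key observation: gates 3-8 undo each other exactly, leaving only the rest of the circuit to track.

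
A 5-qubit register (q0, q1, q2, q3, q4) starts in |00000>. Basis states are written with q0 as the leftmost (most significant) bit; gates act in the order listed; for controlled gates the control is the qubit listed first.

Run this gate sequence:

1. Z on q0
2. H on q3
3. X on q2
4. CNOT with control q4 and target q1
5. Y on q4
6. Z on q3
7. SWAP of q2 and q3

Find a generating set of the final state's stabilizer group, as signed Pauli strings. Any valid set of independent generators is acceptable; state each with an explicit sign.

One valid set of independent stabilizer generators is -IIXII, +ZIIII, +IZIII, -IIIZI, -IIIIZ (any independent generating set of the same group is equally correct).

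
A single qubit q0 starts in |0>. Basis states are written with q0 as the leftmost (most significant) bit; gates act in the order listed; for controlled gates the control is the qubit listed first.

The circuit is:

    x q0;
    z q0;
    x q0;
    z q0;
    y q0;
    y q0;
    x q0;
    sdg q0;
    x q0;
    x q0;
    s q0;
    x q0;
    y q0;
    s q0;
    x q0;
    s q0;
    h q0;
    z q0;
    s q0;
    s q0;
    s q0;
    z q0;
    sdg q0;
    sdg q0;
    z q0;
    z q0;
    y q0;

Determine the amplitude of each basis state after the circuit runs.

The final amplitudes are sqrt(2)/2 on |0>, sqrt(2)*I/2 on |1>. Key observation: steps 6-13 multiply out to the identity, so the circuit reduces to the remaining gates.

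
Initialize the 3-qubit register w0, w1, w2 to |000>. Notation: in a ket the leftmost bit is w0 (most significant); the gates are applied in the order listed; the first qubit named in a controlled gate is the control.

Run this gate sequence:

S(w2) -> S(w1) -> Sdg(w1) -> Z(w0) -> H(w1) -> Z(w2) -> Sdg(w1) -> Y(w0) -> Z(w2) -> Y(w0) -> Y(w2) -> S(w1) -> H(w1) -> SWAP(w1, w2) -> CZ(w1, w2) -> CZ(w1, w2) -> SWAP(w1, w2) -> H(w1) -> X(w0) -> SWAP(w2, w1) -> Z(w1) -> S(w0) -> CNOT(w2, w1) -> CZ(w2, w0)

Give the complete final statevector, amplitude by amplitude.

After the circuit, the state carries amplitude -sqrt(2)/2 on |101>, sqrt(2)/2 on |110>, and 0 on every other basis state. Key observation: the block from step 13 through step 18 cancels to the identity and can be dropped.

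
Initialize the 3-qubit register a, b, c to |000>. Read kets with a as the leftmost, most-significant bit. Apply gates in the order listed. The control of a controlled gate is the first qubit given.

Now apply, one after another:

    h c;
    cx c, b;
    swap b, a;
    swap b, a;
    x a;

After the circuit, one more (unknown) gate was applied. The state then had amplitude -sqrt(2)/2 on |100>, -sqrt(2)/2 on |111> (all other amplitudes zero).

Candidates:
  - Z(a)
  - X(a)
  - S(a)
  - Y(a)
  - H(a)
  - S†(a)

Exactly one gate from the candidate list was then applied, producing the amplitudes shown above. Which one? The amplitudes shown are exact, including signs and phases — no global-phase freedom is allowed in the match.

It was Z(a) that produced the state shown.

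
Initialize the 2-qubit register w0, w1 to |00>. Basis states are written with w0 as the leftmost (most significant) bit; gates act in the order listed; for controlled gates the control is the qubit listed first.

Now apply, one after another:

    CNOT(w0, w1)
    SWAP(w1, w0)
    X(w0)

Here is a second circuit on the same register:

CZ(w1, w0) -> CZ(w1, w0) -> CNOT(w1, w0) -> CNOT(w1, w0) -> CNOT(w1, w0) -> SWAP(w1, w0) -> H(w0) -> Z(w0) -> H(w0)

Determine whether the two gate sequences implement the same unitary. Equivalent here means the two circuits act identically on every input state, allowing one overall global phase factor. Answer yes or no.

No: there is an input state on which the two circuits produce genuinely different outputs (not merely differing by a phase).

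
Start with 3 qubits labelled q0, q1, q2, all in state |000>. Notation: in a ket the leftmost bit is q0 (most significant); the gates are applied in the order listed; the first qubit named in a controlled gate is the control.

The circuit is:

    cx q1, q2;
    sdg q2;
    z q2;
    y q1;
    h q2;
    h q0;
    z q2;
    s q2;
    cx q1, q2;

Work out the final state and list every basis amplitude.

After the circuit, the state carries amplitude 0 on |000>, 0 on |001>, 1/2 on |010>, I/2 on |011>, 0 on |100>, 0 on |101>, 1/2 on |110>, I/2 on |111>.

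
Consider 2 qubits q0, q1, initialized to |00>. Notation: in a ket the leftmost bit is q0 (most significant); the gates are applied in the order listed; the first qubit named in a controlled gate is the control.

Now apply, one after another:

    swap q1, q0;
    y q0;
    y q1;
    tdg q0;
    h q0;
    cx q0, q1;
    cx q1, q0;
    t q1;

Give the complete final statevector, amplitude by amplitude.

The resulting statevector has amplitude 0 on |00>, 0 on |01>, -sqrt(2)*exp(3*I*pi/4)/2 on |10>, -sqrt(2)/2 on |11>.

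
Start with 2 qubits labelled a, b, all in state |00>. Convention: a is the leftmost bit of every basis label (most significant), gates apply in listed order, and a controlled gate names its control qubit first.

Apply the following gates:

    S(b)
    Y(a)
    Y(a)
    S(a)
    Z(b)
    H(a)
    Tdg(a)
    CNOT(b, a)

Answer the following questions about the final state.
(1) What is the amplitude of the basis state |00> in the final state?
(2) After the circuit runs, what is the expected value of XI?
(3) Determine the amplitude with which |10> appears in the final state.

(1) The amplitude on |00> is sqrt(2)/2.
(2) The expectation value of XI is sqrt(2)/2.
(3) The final state's coefficient on |10> equals -sqrt(2)*exp(3*I*pi/4)/2.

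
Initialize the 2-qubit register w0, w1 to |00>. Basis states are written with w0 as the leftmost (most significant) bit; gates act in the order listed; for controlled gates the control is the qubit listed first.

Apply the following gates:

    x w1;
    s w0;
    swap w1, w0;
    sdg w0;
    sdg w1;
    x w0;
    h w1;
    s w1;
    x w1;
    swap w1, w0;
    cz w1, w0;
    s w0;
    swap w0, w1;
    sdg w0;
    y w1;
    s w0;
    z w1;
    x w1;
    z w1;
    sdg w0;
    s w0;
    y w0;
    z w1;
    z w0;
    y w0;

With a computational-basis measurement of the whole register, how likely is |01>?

A full measurement returns |01> with probability 1/2.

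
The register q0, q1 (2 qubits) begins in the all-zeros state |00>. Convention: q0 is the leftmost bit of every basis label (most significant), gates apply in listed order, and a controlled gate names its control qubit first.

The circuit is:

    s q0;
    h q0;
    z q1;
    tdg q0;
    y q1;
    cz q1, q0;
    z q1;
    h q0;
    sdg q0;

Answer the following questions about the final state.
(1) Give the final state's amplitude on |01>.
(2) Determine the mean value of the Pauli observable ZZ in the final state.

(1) The amplitude on |01> is -I/2 + exp(I*pi/4)/2.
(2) The observable ZZ averages to sqrt(2)/2.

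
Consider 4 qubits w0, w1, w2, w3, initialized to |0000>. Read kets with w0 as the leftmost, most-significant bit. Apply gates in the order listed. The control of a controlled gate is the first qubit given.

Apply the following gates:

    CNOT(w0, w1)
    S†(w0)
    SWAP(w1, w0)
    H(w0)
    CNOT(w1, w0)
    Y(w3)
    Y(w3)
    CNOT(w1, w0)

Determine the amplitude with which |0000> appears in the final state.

|0000> carries amplitude sqrt(2)/2 in the final state. Key observation: the block from step 5 through step 8 cancels to the identity and can be dropped.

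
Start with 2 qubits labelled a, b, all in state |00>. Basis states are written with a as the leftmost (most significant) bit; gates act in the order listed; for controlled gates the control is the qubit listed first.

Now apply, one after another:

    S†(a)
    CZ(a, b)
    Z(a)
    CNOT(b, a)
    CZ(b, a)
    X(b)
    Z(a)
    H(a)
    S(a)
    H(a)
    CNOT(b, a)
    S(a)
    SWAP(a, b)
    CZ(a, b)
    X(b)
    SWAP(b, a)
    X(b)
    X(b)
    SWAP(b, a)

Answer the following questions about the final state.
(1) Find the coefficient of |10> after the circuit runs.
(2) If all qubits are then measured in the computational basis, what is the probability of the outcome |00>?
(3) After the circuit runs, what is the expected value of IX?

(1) The final state's coefficient on |10> equals 1/2 - I/2. Key observation: steps 16-19 multiply out to the identity, so the circuit reduces to the remaining gates.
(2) Outcome |00> occurs with probability 0.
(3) The expectation value of IX is 1.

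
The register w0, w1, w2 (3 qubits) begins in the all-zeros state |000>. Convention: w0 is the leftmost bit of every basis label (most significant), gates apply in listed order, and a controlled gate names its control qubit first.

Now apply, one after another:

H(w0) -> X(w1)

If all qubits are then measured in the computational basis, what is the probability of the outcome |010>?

A full measurement returns |010> with probability 1/2.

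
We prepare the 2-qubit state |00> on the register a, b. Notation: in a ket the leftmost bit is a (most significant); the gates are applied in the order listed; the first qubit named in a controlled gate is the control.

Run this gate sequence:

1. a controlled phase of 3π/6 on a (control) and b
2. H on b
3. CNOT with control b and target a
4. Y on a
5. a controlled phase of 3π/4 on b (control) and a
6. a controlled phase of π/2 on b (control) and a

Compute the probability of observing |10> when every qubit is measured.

The probability of measuring |10> is 1/2.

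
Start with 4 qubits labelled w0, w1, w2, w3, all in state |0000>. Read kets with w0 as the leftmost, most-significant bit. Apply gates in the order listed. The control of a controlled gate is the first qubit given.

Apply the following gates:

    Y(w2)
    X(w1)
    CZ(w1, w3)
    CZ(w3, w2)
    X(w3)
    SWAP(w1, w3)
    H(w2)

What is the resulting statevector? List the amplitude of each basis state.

The final amplitudes are sqrt(2)*I/2 on |0101>, -sqrt(2)*I/2 on |0111>, and 0 on every other basis state.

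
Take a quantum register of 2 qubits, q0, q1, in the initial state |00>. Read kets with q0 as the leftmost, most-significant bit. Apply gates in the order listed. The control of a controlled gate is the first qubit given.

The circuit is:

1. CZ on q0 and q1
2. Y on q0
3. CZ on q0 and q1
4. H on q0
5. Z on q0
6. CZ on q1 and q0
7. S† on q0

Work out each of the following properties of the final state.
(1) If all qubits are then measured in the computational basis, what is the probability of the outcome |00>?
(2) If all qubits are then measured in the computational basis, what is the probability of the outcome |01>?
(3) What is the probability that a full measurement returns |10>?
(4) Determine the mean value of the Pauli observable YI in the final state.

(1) Outcome |00> occurs with probability 1/2.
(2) Outcome |01> occurs with probability 0.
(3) Outcome |10> occurs with probability 1/2.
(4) The observable YI averages to -1.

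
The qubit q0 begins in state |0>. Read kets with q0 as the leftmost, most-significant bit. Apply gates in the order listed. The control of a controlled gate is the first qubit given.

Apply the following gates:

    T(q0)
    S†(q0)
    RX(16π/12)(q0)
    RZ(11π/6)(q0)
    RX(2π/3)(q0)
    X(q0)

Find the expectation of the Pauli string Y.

The expectation value of Y is 3/8 - sqrt(3)/4.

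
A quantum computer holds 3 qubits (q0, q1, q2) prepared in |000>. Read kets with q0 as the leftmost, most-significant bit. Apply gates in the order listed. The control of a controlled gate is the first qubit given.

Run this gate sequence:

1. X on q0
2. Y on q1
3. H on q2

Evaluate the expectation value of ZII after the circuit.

The expectation value of ZII is -1.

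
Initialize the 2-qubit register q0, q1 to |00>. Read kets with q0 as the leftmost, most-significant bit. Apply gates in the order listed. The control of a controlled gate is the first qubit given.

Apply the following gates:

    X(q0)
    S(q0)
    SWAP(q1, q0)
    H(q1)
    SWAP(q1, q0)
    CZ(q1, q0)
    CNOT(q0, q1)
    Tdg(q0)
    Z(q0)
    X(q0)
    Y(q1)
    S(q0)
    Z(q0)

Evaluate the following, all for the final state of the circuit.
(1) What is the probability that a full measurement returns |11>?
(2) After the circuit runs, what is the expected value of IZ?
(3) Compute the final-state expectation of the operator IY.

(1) A full measurement returns |11> with probability 1/2.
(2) The expectation value of IZ is 0.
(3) The expectation value of IY is 0.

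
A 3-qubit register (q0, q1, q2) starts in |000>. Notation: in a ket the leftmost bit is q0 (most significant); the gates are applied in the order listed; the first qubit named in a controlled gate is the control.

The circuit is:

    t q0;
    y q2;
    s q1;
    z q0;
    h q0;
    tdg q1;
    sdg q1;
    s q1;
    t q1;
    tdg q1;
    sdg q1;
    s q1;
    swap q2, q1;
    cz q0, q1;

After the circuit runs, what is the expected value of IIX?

In the final state, IIX has expectation 0. Key observation: the block from step 7 through step 12 cancels to the identity and can be dropped.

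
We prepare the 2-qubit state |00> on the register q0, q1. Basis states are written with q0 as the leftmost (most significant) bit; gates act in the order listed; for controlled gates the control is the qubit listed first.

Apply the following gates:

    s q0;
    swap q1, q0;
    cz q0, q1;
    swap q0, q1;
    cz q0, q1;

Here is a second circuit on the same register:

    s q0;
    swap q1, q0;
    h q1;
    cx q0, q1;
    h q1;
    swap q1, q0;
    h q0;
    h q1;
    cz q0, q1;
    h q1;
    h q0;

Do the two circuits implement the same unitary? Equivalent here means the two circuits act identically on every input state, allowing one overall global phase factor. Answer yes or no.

No: there is an input state on which the two circuits produce genuinely different outputs (not merely differing by a phase).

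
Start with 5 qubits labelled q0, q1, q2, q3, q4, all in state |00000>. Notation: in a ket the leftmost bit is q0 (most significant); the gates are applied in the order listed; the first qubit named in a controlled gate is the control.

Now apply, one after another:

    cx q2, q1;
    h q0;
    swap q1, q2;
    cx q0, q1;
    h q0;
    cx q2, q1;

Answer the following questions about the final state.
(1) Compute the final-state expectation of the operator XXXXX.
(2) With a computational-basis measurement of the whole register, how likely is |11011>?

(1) In the final state, XXXXX has expectation 0.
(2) A full measurement returns |11011> with probability 0.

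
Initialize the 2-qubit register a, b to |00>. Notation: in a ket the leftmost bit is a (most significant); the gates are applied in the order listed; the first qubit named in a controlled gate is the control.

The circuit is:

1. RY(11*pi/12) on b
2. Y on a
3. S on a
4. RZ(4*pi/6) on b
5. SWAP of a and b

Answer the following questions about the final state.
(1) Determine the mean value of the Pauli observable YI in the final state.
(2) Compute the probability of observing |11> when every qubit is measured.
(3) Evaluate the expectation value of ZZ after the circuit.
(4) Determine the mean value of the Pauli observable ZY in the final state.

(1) The expectation value of YI is -sqrt(6)/8 + 3*sqrt(2)/8.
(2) Outcome |11> occurs with probability sqrt(2)/8 + sqrt(6)/8 + 1/2.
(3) In the final state, ZZ has expectation sqrt(2)/4 + sqrt(6)/4.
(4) The expectation value of ZY is 0.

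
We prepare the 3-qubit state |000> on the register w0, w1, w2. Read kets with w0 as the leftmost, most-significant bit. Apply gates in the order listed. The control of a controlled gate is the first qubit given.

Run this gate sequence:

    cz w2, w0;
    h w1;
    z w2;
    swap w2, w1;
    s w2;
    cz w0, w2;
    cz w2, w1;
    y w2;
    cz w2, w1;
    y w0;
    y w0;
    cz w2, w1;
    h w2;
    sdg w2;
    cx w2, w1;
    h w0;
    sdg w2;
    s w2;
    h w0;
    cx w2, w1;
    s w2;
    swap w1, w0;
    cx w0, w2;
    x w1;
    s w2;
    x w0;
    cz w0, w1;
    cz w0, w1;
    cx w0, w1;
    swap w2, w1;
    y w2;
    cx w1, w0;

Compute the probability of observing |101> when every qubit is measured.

A full measurement returns |101> with probability 1/2. Key observation: steps 14-21 multiply out to the identity, so the circuit reduces to the remaining gates.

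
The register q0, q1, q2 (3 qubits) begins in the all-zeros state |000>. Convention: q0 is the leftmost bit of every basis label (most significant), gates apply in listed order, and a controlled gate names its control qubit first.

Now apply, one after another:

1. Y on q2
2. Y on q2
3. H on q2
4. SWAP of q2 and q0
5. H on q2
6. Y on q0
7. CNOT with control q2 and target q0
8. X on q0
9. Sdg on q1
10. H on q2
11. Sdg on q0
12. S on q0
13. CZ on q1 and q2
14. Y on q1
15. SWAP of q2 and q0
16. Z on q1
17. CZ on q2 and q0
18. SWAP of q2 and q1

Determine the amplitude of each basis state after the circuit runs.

The final amplitudes are sqrt(2)/2 on |101>, sqrt(2)/2 on |111>, and 0 on every other basis state.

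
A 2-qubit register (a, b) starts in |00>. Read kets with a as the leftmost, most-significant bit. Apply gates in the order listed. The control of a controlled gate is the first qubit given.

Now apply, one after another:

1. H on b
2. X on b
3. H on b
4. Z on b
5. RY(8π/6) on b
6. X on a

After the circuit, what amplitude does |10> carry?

The amplitude on |10> is -1/2. Key observation: steps 1-4 multiply out to the identity, so the circuit reduces to the remaining gates.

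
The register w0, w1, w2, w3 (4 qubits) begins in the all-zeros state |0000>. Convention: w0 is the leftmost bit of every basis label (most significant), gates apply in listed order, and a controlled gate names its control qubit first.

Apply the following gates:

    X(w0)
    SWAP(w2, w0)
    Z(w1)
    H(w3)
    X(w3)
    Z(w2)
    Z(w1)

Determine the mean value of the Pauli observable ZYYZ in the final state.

In the final state, ZYYZ has expectation 0.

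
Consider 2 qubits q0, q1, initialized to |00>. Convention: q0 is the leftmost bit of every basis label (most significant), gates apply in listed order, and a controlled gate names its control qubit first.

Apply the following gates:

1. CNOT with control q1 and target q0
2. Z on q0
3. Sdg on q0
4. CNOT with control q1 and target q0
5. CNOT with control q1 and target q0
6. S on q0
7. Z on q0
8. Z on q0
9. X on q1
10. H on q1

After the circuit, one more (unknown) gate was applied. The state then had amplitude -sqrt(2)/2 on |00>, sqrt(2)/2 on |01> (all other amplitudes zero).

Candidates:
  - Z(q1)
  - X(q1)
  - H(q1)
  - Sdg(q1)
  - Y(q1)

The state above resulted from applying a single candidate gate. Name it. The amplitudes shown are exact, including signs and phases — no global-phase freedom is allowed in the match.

The unique candidate consistent with the amplitudes is X(q1). Key observation: gates 2-7 undo each other exactly, leaving only the rest of the circuit to track.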